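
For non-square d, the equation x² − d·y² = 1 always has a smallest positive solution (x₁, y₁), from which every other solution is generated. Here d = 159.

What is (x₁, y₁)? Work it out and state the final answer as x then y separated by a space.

d=159: √d = [12; 1,1,1,1,3,1,1,1,1,24] (ℓ=10, even), read p_9/q_9
k=0  a_k=12  p_k/q_k = 12/1
k=1  a_k=1  p_k/q_k = 13/1
k=2  a_k=1  p_k/q_k = 25/2
…
k=8  a_k=1  p_k/q_k = 807/64
k=9  a_k=1  p_k/q_k = 1324/105
fundamental: x₁=1324, y₁=105  (since 1752976 − 159·11025 = 1)

1324 105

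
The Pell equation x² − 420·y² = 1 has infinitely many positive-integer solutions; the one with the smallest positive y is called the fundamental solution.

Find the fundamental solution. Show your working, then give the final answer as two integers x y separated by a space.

d=420: √d = [20; 2,40] (ℓ=2, even), read p_1/q_1
a_0=20:  p_0=20·1+0=20,  q_0=20·0+1=1
a_1=2:  p_1=2·20+1=41,  q_1=2·1+0=2
→ (41, 2).  Check: 41²=1681, 420·2²=1680, difference 1.

41 2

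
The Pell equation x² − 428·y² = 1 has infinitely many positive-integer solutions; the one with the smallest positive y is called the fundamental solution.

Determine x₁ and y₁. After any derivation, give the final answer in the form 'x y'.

d=428: √d = [20; 1,2,4,1,5,10,5,1,4,2,1,40] (ℓ=12, even), read p_11/q_11
a_0=20:  p_0=20·1+0=20,  q_0=20·0+1=1
…
a_7=5:  p_7=5·19571+1924=99779,  q_7=5·946+93=4823
a_8=1:  p_8=1·99779+19571=119350,  q_8=1·4823+946=5769
…
a_10=2:  p_10=2·577179+119350=1273708,  q_10=2·27899+5769=61567
a_11=1:  p_11=1·1273708+577179=1850887,  q_11=1·61567+27899=89466
(x₁, y₁) = (1850887, 89466);  1850887² − 428·89466² = 1 ✓

1850887 89466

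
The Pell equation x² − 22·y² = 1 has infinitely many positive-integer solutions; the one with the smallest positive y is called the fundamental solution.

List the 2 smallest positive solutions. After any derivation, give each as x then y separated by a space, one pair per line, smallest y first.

197 42
77617 16548

[4; 1,2,4,2,1,8] for √22; ℓ=6 ⇒ convergent index 5
k=0  a_k=4  p_k/q_k = 4/1
…
k=3  a_k=4  p_k/q_k = 61/13
k=4  a_k=2  p_k/q_k = 136/29
k=5  a_k=1  p_k/q_k = 197/42
(x₁, y₁) = (197, 42);  197² − 22·42² = 1 ✓
(x_2, y_2) = (197·197 + 22·42·42, 197·42 + 42·197) = (77617, 16548)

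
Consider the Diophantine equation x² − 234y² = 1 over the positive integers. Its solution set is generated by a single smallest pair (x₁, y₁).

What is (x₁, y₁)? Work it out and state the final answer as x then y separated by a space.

√234 = [15; 3,2,1,2,1,2,3,30, …], period ℓ=8 (even) → k=7
a_0=15:  p_0=15·1+0=15,  q_0=15·0+1=1
a_1=3:  p_1=3·15+1=46,  q_1=3·1+0=3
a_2=2:  p_2=2·46+15=107,  q_2=2·3+1=7
a_3=1:  p_3=1·107+46=153,  q_3=1·7+3=10
a_4=2:  p_4=2·153+107=413,  q_4=2·10+7=27
a_5=1:  p_5=1·413+153=566,  q_5=1·27+10=37
a_6=2:  p_6=2·566+413=1545,  q_6=2·37+27=101
a_7=3:  p_7=3·1545+566=5201,  q_7=3·101+37=340
fundamental: x₁=5201, y₁=340  (since 27050401 − 234·115600 = 1)

5201 340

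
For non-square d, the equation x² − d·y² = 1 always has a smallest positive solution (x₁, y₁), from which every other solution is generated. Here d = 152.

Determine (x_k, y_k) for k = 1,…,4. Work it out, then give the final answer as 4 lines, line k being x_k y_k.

37 3
2737 222
202501 16425
14982337 1215228

d=152: √d = [12; 3,24] (ℓ=2, even), read p_1/q_1
step 0: (12, 1)  from 12·(1,0) + (0,1)
step 1: (37, 3)  from 3·(12,1) + (1,0)
fundamental: x₁=37, y₁=3  (since 1369 − 152·9 = 1)
n=2: (37,3)∘(37,3) = (37·37+152·3·3, 37·3+3·37) = (2737,222)
n=3: (2737,222)∘(37,3) = (37·2737+152·3·222, 37·222+3·2737) = (202501,16425)
n=4: (202501,16425)∘(37,3) = (37·202501+152·3·16425, 37·16425+3·202501) = (14982337,1215228)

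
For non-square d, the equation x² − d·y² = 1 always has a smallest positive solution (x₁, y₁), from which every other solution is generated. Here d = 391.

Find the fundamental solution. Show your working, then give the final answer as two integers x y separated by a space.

[19; 1,3,2,2,1,…,3,1,38] for √391; ℓ=16 ⇒ convergent index 15
i=0: a=19 ⇒ p=19, q=1
i=1: a=1 ⇒ p=20, q=1
i=2: a=3 ⇒ p=79, q=4
i=3: a=2 ⇒ p=178, q=9
i=4: a=2 ⇒ p=435, q=22
…
i=6: a=1 ⇒ p=1048, q=53
i=7: a=2 ⇒ p=2709, q=137
i=8: a=19 ⇒ p=52519, q=2656
…
i=10: a=1 ⇒ p=160266, q=8105
…
i=12: a=2 ⇒ p=696292, q=35213
i=13: a=2 ⇒ p=1660597, q=83980
i=14: a=3 ⇒ p=5678083, q=287153
i=15: a=1 ⇒ p=7338680, q=371133
→ (7338680, 371133).  Check: 7338680²=53856224142400, 391·371133²=53856224142399, difference 1.

7338680 371133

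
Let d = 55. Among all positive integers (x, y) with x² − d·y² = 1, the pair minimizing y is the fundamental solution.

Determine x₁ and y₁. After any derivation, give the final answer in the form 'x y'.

89 12

[7; 2,2,2,14] for √55; ℓ=4 ⇒ convergent index 3
step 0: (7, 1)  from 7·(1,0) + (0,1)
step 1: (15, 2)  from 2·(7,1) + (1,0)
step 2: (37, 5)  from 2·(15,2) + (7,1)
step 3: (89, 12)  from 2·(37,5) + (15,2)
→ (89, 12).  Check: 89²=7921, 55·12²=7920, difference 1.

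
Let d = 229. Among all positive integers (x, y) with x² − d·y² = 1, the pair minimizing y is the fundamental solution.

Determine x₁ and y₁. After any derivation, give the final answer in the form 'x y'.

[15; 7,1,1,7,30] for √229; ℓ=5 ⇒ convergent index 9
step 0: (15, 1)  from 15·(1,0) + (0,1)
step 1: (106, 7)  from 7·(15,1) + (1,0)
step 2: (121, 8)  from 1·(106,7) + (15,1)
…
step 4: (1710, 113)  from 7·(227,15) + (121,8)
step 5: (51527, 3405)  from 30·(1710,113) + (227,15)
step 6: (362399, 23948)  from 7·(51527,3405) + (1710,113)
step 7: (413926, 27353)  from 1·(362399,23948) + (51527,3405)
step 8: (776325, 51301)  from 1·(413926,27353) + (362399,23948)
step 9: (5848201, 386460)  from 7·(776325,51301) + (413926,27353)
→ (5848201, 386460).  Check: 5848201²=34201454936401, 229·386460²=34201454936400, difference 1.

5848201 386460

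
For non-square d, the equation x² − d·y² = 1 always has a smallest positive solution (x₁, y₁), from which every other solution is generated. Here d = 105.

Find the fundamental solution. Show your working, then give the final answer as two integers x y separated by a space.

41 4

d=105: √d = [10; 4,20] (ℓ=2, even), read p_1/q_1
i=0: a=10 ⇒ p=10, q=1
i=1: a=4 ⇒ p=41, q=4
→ (41, 4).  Check: 41²=1681, 105·4²=1680, difference 1.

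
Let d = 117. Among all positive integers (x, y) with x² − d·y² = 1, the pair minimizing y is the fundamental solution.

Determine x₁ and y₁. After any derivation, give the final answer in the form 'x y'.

[10; 1,4,2,4,1,20] for √117; ℓ=6 ⇒ convergent index 5
step 0: (10, 1)  from 10·(1,0) + (0,1)
step 1: (11, 1)  from 1·(10,1) + (1,0)
step 2: (54, 5)  from 4·(11,1) + (10,1)
step 3: (119, 11)  from 2·(54,5) + (11,1)
step 4: (530, 49)  from 4·(119,11) + (54,5)
step 5: (649, 60)  from 1·(530,49) + (119,11)
(x₁, y₁) = (649, 60);  649² − 117·60² = 1 ✓

649 60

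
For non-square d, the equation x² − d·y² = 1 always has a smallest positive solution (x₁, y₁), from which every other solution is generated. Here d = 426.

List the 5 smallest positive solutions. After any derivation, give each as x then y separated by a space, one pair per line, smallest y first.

88751 4300
15753480001 763258600
2796274207048751 135479928012900
496344264283813920001 24047958181382517200
88102099596109264220968751 4268560672976279640021500

√426 = [20; 1,1,1,3,2,6,2,3,1,1,1,40, …], period ℓ=12 (even) → k=11
a_0=20:  p_0=20·1+0=20,  q_0=20·0+1=1
a_1=1:  p_1=1·20+1=21,  q_1=1·1+0=1
a_2=1:  p_2=1·21+20=41,  q_2=1·1+1=2
a_3=1:  p_3=1·41+21=62,  q_3=1·2+1=3
a_4=3:  p_4=3·62+41=227,  q_4=3·3+2=11
…
a_6=6:  p_6=6·516+227=3323,  q_6=6·25+11=161
…
a_8=3:  p_8=3·7162+3323=24809,  q_8=3·347+161=1202
a_9=1:  p_9=1·24809+7162=31971,  q_9=1·1202+347=1549
a_10=1:  p_10=1·31971+24809=56780,  q_10=1·1549+1202=2751
a_11=1:  p_11=1·56780+31971=88751,  q_11=1·2751+1549=4300
→ (88751, 4300).  Check: 88751²=7876740001, 426·4300²=7876740000, difference 1.
(88751+4300√426)^2 = 15753480001 + 763258600√426
(88751+4300√426)^3 = 2796274207048751 + 135479928012900√426
(88751+4300√426)^4 = 496344264283813920001 + 24047958181382517200√426
(88751+4300√426)^5 = 88102099596109264220968751 + 4268560672976279640021500√426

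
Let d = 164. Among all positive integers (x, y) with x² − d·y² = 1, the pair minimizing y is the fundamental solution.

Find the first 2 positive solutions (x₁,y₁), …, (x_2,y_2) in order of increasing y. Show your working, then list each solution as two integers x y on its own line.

[12; 1,4,6,4,1,24] for √164; ℓ=6 ⇒ convergent index 5
step 0: (12, 1)  from 12·(1,0) + (0,1)
step 1: (13, 1)  from 1·(12,1) + (1,0)
…
step 3: (397, 31)  from 6·(64,5) + (13,1)
step 4: (1652, 129)  from 4·(397,31) + (64,5)
step 5: (2049, 160)  from 1·(1652,129) + (397,31)
fundamental: x₁=2049, y₁=160  (since 4198401 − 164·25600 = 1)
k=2:  x_2 = 2049·2049+164·160·160 = 8396801,  y_2 = 2049·160+160·2049 = 655680

2049 160
8396801 655680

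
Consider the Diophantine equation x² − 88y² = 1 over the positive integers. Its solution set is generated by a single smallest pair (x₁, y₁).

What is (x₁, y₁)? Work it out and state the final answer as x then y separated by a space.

√88 → a₀=9, period (2,1,1,1,2,18); ℓ=6 even so k=5
k=0  a_k=9  p_k/q_k = 9/1
k=1  a_k=2  p_k/q_k = 19/2
…
k=3  a_k=1  p_k/q_k = 47/5
k=4  a_k=1  p_k/q_k = 75/8
k=5  a_k=2  p_k/q_k = 197/21
fundamental: x₁=197, y₁=21  (since 38809 − 88·441 = 1)

197 21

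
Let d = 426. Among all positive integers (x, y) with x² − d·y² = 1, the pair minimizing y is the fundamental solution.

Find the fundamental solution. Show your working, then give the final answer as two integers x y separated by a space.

88751 4300

√426 → a₀=20, period (1,1,1,3,2,6,2,3,1,1,1,40); ℓ=12 even so k=11
a_0=20:  p_0=20·1+0=20,  q_0=20·0+1=1
a_1=1:  p_1=1·20+1=21,  q_1=1·1+0=1
a_2=1:  p_2=1·21+20=41,  q_2=1·1+1=2
a_3=1:  p_3=1·41+21=62,  q_3=1·2+1=3
a_4=3:  p_4=3·62+41=227,  q_4=3·3+2=11
a_5=2:  p_5=2·227+62=516,  q_5=2·11+3=25
a_6=6:  p_6=6·516+227=3323,  q_6=6·25+11=161
a_7=2:  p_7=2·3323+516=7162,  q_7=2·161+25=347
a_8=3:  p_8=3·7162+3323=24809,  q_8=3·347+161=1202
a_9=1:  p_9=1·24809+7162=31971,  q_9=1·1202+347=1549
a_10=1:  p_10=1·31971+24809=56780,  q_10=1·1549+1202=2751
a_11=1:  p_11=1·56780+31971=88751,  q_11=1·2751+1549=4300
(x₁, y₁) = (88751, 4300);  88751² − 426·4300² = 1 ✓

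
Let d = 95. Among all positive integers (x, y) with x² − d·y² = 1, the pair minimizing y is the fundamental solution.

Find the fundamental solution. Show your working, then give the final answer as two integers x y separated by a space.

√95 = [9; 1,2,1,18, …], period ℓ=4 (even) → k=3
step 0: (9, 1)  from 9·(1,0) + (0,1)
…
step 2: (29, 3)  from 2·(10,1) + (9,1)
step 3: (39, 4)  from 1·(29,3) + (10,1)
(x₁, y₁) = (39, 4);  39² − 95·4² = 1 ✓

39 4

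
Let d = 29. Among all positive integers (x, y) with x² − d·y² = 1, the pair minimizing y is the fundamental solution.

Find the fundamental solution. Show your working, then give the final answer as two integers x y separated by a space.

9801 1820

√29 = [5; 2,1,1,2,10, …], period ℓ=5 (odd) → k=9
i=0: a=5 ⇒ p=5, q=1
…
i=2: a=1 ⇒ p=16, q=3
i=3: a=1 ⇒ p=27, q=5
i=4: a=2 ⇒ p=70, q=13
i=5: a=10 ⇒ p=727, q=135
i=6: a=2 ⇒ p=1524, q=283
i=7: a=1 ⇒ p=2251, q=418
i=8: a=1 ⇒ p=3775, q=701
i=9: a=2 ⇒ p=9801, q=1820
→ (9801, 1820).  Check: 9801²=96059601, 29·1820²=96059600, difference 1.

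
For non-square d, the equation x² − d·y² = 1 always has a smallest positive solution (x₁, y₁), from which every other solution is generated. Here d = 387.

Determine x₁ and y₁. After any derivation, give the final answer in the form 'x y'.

√387 → a₀=19, period (1,2,19,2,1,38); ℓ=6 even so k=5
i=0: a=19 ⇒ p=19, q=1
…
i=2: a=2 ⇒ p=59, q=3
i=3: a=19 ⇒ p=1141, q=58
i=4: a=2 ⇒ p=2341, q=119
i=5: a=1 ⇒ p=3482, q=177
fundamental: x₁=3482, y₁=177  (since 12124324 − 387·31329 = 1)

3482 177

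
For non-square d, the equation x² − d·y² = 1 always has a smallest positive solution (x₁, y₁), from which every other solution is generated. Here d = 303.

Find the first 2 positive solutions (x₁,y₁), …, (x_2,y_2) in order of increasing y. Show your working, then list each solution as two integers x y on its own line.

d=303: √d = [17; 2,2,5,2,2,34] (ℓ=6, even), read p_5/q_5
a_0=17:  p_0=17·1+0=17,  q_0=17·0+1=1
…
a_2=2:  p_2=2·35+17=87,  q_2=2·2+1=5
…
a_4=2:  p_4=2·470+87=1027,  q_4=2·27+5=59
a_5=2:  p_5=2·1027+470=2524,  q_5=2·59+27=145
(x₁, y₁) = (2524, 145);  2524² − 303·145² = 1 ✓
(x_2, y_2) = (2524·2524 + 303·145·145, 2524·145 + 145·2524) = (12741151, 731960)

2524 145
12741151 731960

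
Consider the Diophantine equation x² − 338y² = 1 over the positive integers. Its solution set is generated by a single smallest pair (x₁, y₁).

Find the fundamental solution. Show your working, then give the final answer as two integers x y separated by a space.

114243 6214

√338 = [18; 2,1,1,2,36, …], period ℓ=5 (odd) → k=9
k=0  a_k=18  p_k/q_k = 18/1
…
k=2  a_k=1  p_k/q_k = 55/3
k=3  a_k=1  p_k/q_k = 92/5
k=4  a_k=2  p_k/q_k = 239/13
…
k=6  a_k=2  p_k/q_k = 17631/959
…
k=8  a_k=1  p_k/q_k = 43958/2391
k=9  a_k=2  p_k/q_k = 114243/6214
fundamental: x₁=114243, y₁=6214  (since 13051463049 − 338·38613796 = 1)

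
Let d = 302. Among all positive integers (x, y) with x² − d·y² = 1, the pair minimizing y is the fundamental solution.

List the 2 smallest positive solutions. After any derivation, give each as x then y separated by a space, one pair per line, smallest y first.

4276623 246092
36579008568257 2104885414632

[17; 2,1,1,1,4,…,1,2,34] for √302; ℓ=16 ⇒ convergent index 15
i=0: a=17 ⇒ p=17, q=1
…
i=2: a=1 ⇒ p=52, q=3
i=3: a=1 ⇒ p=87, q=5
…
i=5: a=4 ⇒ p=643, q=37
…
i=9: a=1 ⇒ p=36581, q=2105
i=10: a=2 ⇒ p=107675, q=6196
i=11: a=4 ⇒ p=467281, q=26889
i=12: a=1 ⇒ p=574956, q=33085
i=13: a=1 ⇒ p=1042237, q=59974
i=14: a=1 ⇒ p=1617193, q=93059
i=15: a=2 ⇒ p=4276623, q=246092
→ (4276623, 246092).  Check: 4276623²=18289504284129, 302·246092²=18289504284128, difference 1.
(4276623+246092√302)^2 = 36579008568257 + 2104885414632√302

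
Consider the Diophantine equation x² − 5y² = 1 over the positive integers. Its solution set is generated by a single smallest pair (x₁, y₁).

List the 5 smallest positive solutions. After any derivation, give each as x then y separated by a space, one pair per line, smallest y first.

9 4
161 72
2889 1292
51841 23184
930249 416020

[2; 4] for √5; ℓ=1 ⇒ convergent index 1
step 0: (2, 1)  from 2·(1,0) + (0,1)
step 1: (9, 4)  from 4·(2,1) + (1,0)
fundamental: x₁=9, y₁=4  (since 81 − 5·16 = 1)
(9+4√5)^2 = 161 + 72√5
(9+4√5)^3 = 2889 + 1292√5
(9+4√5)^4 = 51841 + 23184√5
(9+4√5)^5 = 930249 + 416020√5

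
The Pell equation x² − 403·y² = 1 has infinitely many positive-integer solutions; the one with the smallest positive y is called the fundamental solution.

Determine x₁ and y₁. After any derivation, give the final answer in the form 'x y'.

669878 33369

√403 → a₀=20, period (13,2,1,3,1,3,1,2,13,40); ℓ=10 even so k=9
k=0  a_k=20  p_k/q_k = 20/1
…
k=2  a_k=2  p_k/q_k = 542/27
k=3  a_k=1  p_k/q_k = 803/40
k=4  a_k=3  p_k/q_k = 2951/147
…
k=6  a_k=3  p_k/q_k = 14213/708
k=7  a_k=1  p_k/q_k = 17967/895
k=8  a_k=2  p_k/q_k = 50147/2498
k=9  a_k=13  p_k/q_k = 669878/33369
fundamental: x₁=669878, y₁=33369  (since 448736534884 − 403·1113490161 = 1)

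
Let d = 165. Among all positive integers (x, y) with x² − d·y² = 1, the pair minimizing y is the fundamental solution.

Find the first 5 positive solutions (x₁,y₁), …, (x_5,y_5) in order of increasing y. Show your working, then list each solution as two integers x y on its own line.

1079 84
2328481 181272
5024860919 391184892
10843647534721 844176815664
23400586355066999 1821733177018020

d=165: √d = [12; 1,5,2,5,1,24] (ℓ=6, even), read p_5/q_5
k=0  a_k=12  p_k/q_k = 12/1
k=1  a_k=1  p_k/q_k = 13/1
k=2  a_k=5  p_k/q_k = 77/6
…
k=4  a_k=5  p_k/q_k = 912/71
k=5  a_k=1  p_k/q_k = 1079/84
→ (1079, 84).  Check: 1079²=1164241, 165·84²=1164240, difference 1.
n=2: (1079,84)∘(1079,84) = (1079·1079+165·84·84, 1079·84+84·1079) = (2328481,181272)
n=3: (2328481,181272)∘(1079,84) = (1079·2328481+165·84·181272, 1079·181272+84·2328481) = (5024860919,391184892)
n=4: (5024860919,391184892)∘(1079,84) = (1079·5024860919+165·84·391184892, 1079·391184892+84·5024860919) = (10843647534721,844176815664)
n=5: (10843647534721,844176815664)∘(1079,84) = (1079·10843647534721+165·84·844176815664, 1079·844176815664+84·10843647534721) = (23400586355066999,1821733177018020)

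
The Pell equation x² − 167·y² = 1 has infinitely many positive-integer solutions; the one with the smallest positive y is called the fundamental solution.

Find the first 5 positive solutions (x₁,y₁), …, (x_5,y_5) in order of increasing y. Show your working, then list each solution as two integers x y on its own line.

168 13
56447 4368
18966024 1467635
6372527617 493120992
2141150313288 165687185677

√167 = [12; 1,11,1,24, …], period ℓ=4 (even) → k=3
k=0  a_k=12  p_k/q_k = 12/1
k=1  a_k=1  p_k/q_k = 13/1
k=2  a_k=11  p_k/q_k = 155/12
k=3  a_k=1  p_k/q_k = 168/13
(x₁, y₁) = (168, 13);  168² − 167·13² = 1 ✓
n=2: (168,13)∘(168,13) = (168·168+167·13·13, 168·13+13·168) = (56447,4368)
n=3: (56447,4368)∘(168,13) = (168·56447+167·13·4368, 168·4368+13·56447) = (18966024,1467635)
n=4: (18966024,1467635)∘(168,13) = (168·18966024+167·13·1467635, 168·1467635+13·18966024) = (6372527617,493120992)
n=5: (6372527617,493120992)∘(168,13) = (168·6372527617+167·13·493120992, 168·493120992+13·6372527617) = (2141150313288,165687185677)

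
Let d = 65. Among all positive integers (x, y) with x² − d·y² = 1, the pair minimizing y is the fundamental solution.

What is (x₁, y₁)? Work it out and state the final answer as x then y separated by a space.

129 16

d=65: √d = [8; 16] (ℓ=1, odd), read p_1/q_1
k=0  a_k=8  p_k/q_k = 8/1
k=1  a_k=16  p_k/q_k = 129/16
→ (129, 16).  Check: 129²=16641, 65·16²=16640, difference 1.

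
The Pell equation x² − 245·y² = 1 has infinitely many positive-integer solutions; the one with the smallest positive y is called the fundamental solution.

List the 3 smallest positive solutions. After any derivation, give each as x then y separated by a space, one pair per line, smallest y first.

51841 3312
5374978561 343394784
557288527109761 35603857991376

d=245: √d = [15; 1,1,1,7,6,7,1,1,1,30] (ℓ=10, even), read p_9/q_9
step 0: (15, 1)  from 15·(1,0) + (0,1)
step 1: (16, 1)  from 1·(15,1) + (1,0)
…
step 3: (47, 3)  from 1·(31,2) + (16,1)
step 4: (360, 23)  from 7·(47,3) + (31,2)
…
step 6: (15809, 1010)  from 7·(2207,141) + (360,23)
…
step 8: (33825, 2161)  from 1·(18016,1151) + (15809,1010)
step 9: (51841, 3312)  from 1·(33825,2161) + (18016,1151)
(x₁, y₁) = (51841, 3312);  51841² − 245·3312² = 1 ✓
(51841+3312√245)^2 = 5374978561 + 343394784√245
(51841+3312√245)^3 = 557288527109761 + 35603857991376√245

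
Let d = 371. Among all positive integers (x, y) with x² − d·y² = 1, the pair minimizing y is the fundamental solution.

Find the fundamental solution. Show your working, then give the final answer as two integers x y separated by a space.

d=371: √d = [19; 3,1,4,1,3,38] (ℓ=6, even), read p_5/q_5
step 0: (19, 1)  from 19·(1,0) + (0,1)
step 1: (58, 3)  from 3·(19,1) + (1,0)
step 2: (77, 4)  from 1·(58,3) + (19,1)
…
step 4: (443, 23)  from 1·(366,19) + (77,4)
step 5: (1695, 88)  from 3·(443,23) + (366,19)
(x₁, y₁) = (1695, 88);  1695² − 371·88² = 1 ✓

1695 88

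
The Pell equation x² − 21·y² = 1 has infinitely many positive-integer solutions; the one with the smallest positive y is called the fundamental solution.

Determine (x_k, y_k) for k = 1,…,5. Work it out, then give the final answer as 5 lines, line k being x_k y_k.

55 12
6049 1320
665335 145188
73180801 15969360
8049222775 1756484412

√21 = [4; 1,1,2,1,1,8, …], period ℓ=6 (even) → k=5
i=0: a=4 ⇒ p=4, q=1
i=1: a=1 ⇒ p=5, q=1
…
i=3: a=2 ⇒ p=23, q=5
i=4: a=1 ⇒ p=32, q=7
i=5: a=1 ⇒ p=55, q=12
→ (55, 12).  Check: 55²=3025, 21·12²=3024, difference 1.
n=2: (55,12)∘(55,12) = (55·55+21·12·12, 55·12+12·55) = (6049,1320)
n=3: (6049,1320)∘(55,12) = (55·6049+21·12·1320, 55·1320+12·6049) = (665335,145188)
n=4: (665335,145188)∘(55,12) = (55·665335+21·12·145188, 55·145188+12·665335) = (73180801,15969360)
n=5: (73180801,15969360)∘(55,12) = (55·73180801+21·12·15969360, 55·15969360+12·73180801) = (8049222775,1756484412)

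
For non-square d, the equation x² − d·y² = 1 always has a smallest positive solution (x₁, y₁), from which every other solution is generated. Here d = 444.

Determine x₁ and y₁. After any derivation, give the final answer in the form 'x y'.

295 14

d=444: √d = [21; 14,42] (ℓ=2, even), read p_1/q_1
i=0: a=21 ⇒ p=21, q=1
i=1: a=14 ⇒ p=295, q=14
→ (295, 14).  Check: 295²=87025, 444·14²=87024, difference 1.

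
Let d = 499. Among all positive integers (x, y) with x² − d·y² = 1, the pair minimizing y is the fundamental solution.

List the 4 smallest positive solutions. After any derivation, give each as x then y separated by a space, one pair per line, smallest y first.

d=499: √d = [22; 2,1,21,1,2,44] (ℓ=6, even), read p_5/q_5
k=0  a_k=22  p_k/q_k = 22/1
…
k=3  a_k=21  p_k/q_k = 1452/65
k=4  a_k=1  p_k/q_k = 1519/68
k=5  a_k=2  p_k/q_k = 4490/201
(x₁, y₁) = (4490, 201);  4490² − 499·201² = 1 ✓
k=2:  x_2 = 4490·4490+499·201·201 = 40320199,  y_2 = 4490·201+201·4490 = 1804980
k=3:  x_3 = 4490·40320199+499·201·1804980 = 362075382530,  y_3 = 4490·1804980+201·40320199 = 16208720199
k=4:  x_4 = 4490·362075382530+499·201·16208720199 = 3251436894799201,  y_4 = 4490·16208720199+201·362075382530 = 145554305582040

4490 201
40320199 1804980
362075382530 16208720199
3251436894799201 145554305582040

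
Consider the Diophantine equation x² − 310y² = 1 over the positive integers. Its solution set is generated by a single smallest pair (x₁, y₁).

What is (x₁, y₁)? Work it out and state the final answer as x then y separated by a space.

848719 48204

√310 = [17; 1,1,1,1,5,…,1,1,34, …], period ℓ=16 (even) → k=15
a_0=17:  p_0=17·1+0=17,  q_0=17·0+1=1
a_1=1:  p_1=1·17+1=18,  q_1=1·1+0=1
a_2=1:  p_2=1·18+17=35,  q_2=1·1+1=2
…
a_4=1:  p_4=1·53+35=88,  q_4=1·3+2=5
…
a_6=3:  p_6=3·493+88=1567,  q_6=3·28+5=89
a_7=1:  p_7=1·1567+493=2060,  q_7=1·89+28=117
…
a_11=5:  p_11=5·28928+7747=152387,  q_11=5·1643+440=8655
a_12=1:  p_12=1·152387+28928=181315,  q_12=1·8655+1643=10298
a_13=1:  p_13=1·181315+152387=333702,  q_13=1·10298+8655=18953
a_14=1:  p_14=1·333702+181315=515017,  q_14=1·18953+10298=29251
a_15=1:  p_15=1·515017+333702=848719,  q_15=1·29251+18953=48204
fundamental: x₁=848719, y₁=48204  (since 720323940961 − 310·2323625616 = 1)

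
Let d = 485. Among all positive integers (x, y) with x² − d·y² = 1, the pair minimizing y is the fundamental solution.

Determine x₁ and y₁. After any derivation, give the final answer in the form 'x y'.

d=485: √d = [22; 44] (ℓ=1, odd), read p_1/q_1
k=0  a_k=22  p_k/q_k = 22/1
k=1  a_k=44  p_k/q_k = 969/44
(x₁, y₁) = (969, 44);  969² − 485·44² = 1 ✓

969 44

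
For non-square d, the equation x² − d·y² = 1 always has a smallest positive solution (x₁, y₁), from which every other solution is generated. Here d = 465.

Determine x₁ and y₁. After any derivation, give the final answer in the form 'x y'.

√465 → a₀=21, period (1,1,3,2,2,2,3,1,1,42); ℓ=10 even so k=9
step 0: (21, 1)  from 21·(1,0) + (0,1)
step 1: (22, 1)  from 1·(21,1) + (1,0)
step 2: (43, 2)  from 1·(22,1) + (21,1)
step 3: (151, 7)  from 3·(43,2) + (22,1)
step 4: (345, 16)  from 2·(151,7) + (43,2)
…
step 7: (6922, 321)  from 3·(2027,94) + (841,39)
step 8: (8949, 415)  from 1·(6922,321) + (2027,94)
step 9: (15871, 736)  from 1·(8949,415) + (6922,321)
→ (15871, 736).  Check: 15871²=251888641, 465·736²=251888640, difference 1.

15871 736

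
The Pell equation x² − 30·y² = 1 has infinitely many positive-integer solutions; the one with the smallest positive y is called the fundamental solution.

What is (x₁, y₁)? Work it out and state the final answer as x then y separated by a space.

11 2

[5; 2,10] for √30; ℓ=2 ⇒ convergent index 1
a_0=5:  p_0=5·1+0=5,  q_0=5·0+1=1
a_1=2:  p_1=2·5+1=11,  q_1=2·1+0=2
→ (11, 2).  Check: 11²=121, 30·2²=120, difference 1.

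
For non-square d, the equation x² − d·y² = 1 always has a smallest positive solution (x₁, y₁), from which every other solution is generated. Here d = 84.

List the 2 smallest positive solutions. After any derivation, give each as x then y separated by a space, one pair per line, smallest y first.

55 6
6049 660

d=84: √d = [9; 6,18] (ℓ=2, even), read p_1/q_1
k=0  a_k=9  p_k/q_k = 9/1
k=1  a_k=6  p_k/q_k = 55/6
fundamental: x₁=55, y₁=6  (since 3025 − 84·36 = 1)
(55+6√84)^2 = 6049 + 660√84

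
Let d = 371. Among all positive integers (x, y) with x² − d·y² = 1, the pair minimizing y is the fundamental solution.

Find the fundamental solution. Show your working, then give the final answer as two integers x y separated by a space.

1695 88

[19; 3,1,4,1,3,38] for √371; ℓ=6 ⇒ convergent index 5
k=0  a_k=19  p_k/q_k = 19/1
k=1  a_k=3  p_k/q_k = 58/3
k=2  a_k=1  p_k/q_k = 77/4
k=3  a_k=4  p_k/q_k = 366/19
k=4  a_k=1  p_k/q_k = 443/23
k=5  a_k=3  p_k/q_k = 1695/88
fundamental: x₁=1695, y₁=88  (since 2873025 − 371·7744 = 1)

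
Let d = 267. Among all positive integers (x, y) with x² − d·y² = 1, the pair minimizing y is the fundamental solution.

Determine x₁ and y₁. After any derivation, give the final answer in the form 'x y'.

2402 147

√267 → a₀=16, period (2,1,15,1,2,32); ℓ=6 even so k=5
step 0: (16, 1)  from 16·(1,0) + (0,1)
step 1: (33, 2)  from 2·(16,1) + (1,0)
step 2: (49, 3)  from 1·(33,2) + (16,1)
…
step 4: (817, 50)  from 1·(768,47) + (49,3)
step 5: (2402, 147)  from 2·(817,50) + (768,47)
fundamental: x₁=2402, y₁=147  (since 5769604 − 267·21609 = 1)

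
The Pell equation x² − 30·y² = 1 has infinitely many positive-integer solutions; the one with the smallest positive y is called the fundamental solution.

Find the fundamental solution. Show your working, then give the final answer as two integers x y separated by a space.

11 2

√30 → a₀=5, period (2,10); ℓ=2 even so k=1
a_0=5:  p_0=5·1+0=5,  q_0=5·0+1=1
a_1=2:  p_1=2·5+1=11,  q_1=2·1+0=2
→ (11, 2).  Check: 11²=121, 30·2²=120, difference 1.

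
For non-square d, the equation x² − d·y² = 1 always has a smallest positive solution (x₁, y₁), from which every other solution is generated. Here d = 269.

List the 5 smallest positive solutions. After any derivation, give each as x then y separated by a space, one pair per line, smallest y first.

13449 820
361751201 22056360
9730383791049 593271970460
261727862849884801 15957829439376720
7039956045205817586249 429233695667083044100

√269 = [16; 2,2,32, …], period ℓ=3 (odd) → k=5
k=0  a_k=16  p_k/q_k = 16/1
k=1  a_k=2  p_k/q_k = 33/2
k=2  a_k=2  p_k/q_k = 82/5
…
k=4  a_k=2  p_k/q_k = 5396/329
k=5  a_k=2  p_k/q_k = 13449/820
(x₁, y₁) = (13449, 820);  13449² − 269·820² = 1 ✓
n=2: (13449,820)∘(13449,820) = (13449·13449+269·820·820, 13449·820+820·13449) = (361751201,22056360)
n=3: (361751201,22056360)∘(13449,820) = (13449·361751201+269·820·22056360, 13449·22056360+820·361751201) = (9730383791049,593271970460)
n=4: (9730383791049,593271970460)∘(13449,820) = (13449·9730383791049+269·820·593271970460, 13449·593271970460+820·9730383791049) = (261727862849884801,15957829439376720)
n=5: (261727862849884801,15957829439376720)∘(13449,820) = (13449·261727862849884801+269·820·15957829439376720, 13449·15957829439376720+820·261727862849884801) = (7039956045205817586249,429233695667083044100)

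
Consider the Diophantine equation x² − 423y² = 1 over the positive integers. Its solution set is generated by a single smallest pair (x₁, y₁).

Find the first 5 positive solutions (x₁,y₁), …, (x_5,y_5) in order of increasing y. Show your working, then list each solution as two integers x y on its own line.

[20; 1,1,3,4,3,1,1,40] for √423; ℓ=8 ⇒ convergent index 7
a_0=20:  p_0=20·1+0=20,  q_0=20·0+1=1
a_1=1:  p_1=1·20+1=21,  q_1=1·1+0=1
…
a_3=3:  p_3=3·41+21=144,  q_3=3·2+1=7
…
a_5=3:  p_5=3·617+144=1995,  q_5=3·30+7=97
a_6=1:  p_6=1·1995+617=2612,  q_6=1·97+30=127
a_7=1:  p_7=1·2612+1995=4607,  q_7=1·127+97=224
(x₁, y₁) = (4607, 224);  4607² − 423·224² = 1 ✓
k=2:  x_2 = 4607·4607+423·224·224 = 42448897,  y_2 = 4607·224+224·4607 = 2063936
k=3:  x_3 = 4607·42448897+423·224·2063936 = 391124132351,  y_3 = 4607·2063936+224·42448897 = 19017106080
k=4:  x_4 = 4607·391124132351+423·224·19017106080 = 3603817713033217,  y_4 = 4607·19017106080+224·391124132351 = 175223613357184
k=5:  x_5 = 4607·3603817713033217+423·224·175223613357184 = 33205576016763929087,  y_5 = 4607·175223613357184+224·3603817713033217 = 1614510354455987296

4607 224
42448897 2063936
391124132351 19017106080
3603817713033217 175223613357184
33205576016763929087 1614510354455987296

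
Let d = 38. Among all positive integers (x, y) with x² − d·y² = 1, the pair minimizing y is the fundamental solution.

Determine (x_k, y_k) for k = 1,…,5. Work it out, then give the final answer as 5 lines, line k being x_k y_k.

37 6
2737 444
202501 32850
14982337 2430456
1108490437 179820894

d=38: √d = [6; 6,12] (ℓ=2, even), read p_1/q_1
i=0: a=6 ⇒ p=6, q=1
i=1: a=6 ⇒ p=37, q=6
→ (37, 6).  Check: 37²=1369, 38·6²=1368, difference 1.
k=2:  x_2 = 37·37+38·6·6 = 2737,  y_2 = 37·6+6·37 = 444
k=3:  x_3 = 37·2737+38·6·444 = 202501,  y_3 = 37·444+6·2737 = 32850
k=4:  x_4 = 37·202501+38·6·32850 = 14982337,  y_4 = 37·32850+6·202501 = 2430456
k=5:  x_5 = 37·14982337+38·6·2430456 = 1108490437,  y_5 = 37·2430456+6·14982337 = 179820894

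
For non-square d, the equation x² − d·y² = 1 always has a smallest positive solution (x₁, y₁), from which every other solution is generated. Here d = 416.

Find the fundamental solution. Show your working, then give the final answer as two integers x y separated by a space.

√416 = [20; 2,1,1,9,1,1,2,40, …], period ℓ=8 (even) → k=7
a_0=20:  p_0=20·1+0=20,  q_0=20·0+1=1
a_1=2:  p_1=2·20+1=41,  q_1=2·1+0=2
a_2=1:  p_2=1·41+20=61,  q_2=1·2+1=3
a_3=1:  p_3=1·61+41=102,  q_3=1·3+2=5
a_4=9:  p_4=9·102+61=979,  q_4=9·5+3=48
a_5=1:  p_5=1·979+102=1081,  q_5=1·48+5=53
a_6=1:  p_6=1·1081+979=2060,  q_6=1·53+48=101
a_7=2:  p_7=2·2060+1081=5201,  q_7=2·101+53=255
(x₁, y₁) = (5201, 255);  5201² − 416·255² = 1 ✓

5201 255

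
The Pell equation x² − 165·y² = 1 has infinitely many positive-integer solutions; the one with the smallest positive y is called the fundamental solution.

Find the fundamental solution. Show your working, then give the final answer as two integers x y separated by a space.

√165 → a₀=12, period (1,5,2,5,1,24); ℓ=6 even so k=5
i=0: a=12 ⇒ p=12, q=1
…
i=3: a=2 ⇒ p=167, q=13
i=4: a=5 ⇒ p=912, q=71
i=5: a=1 ⇒ p=1079, q=84
→ (1079, 84).  Check: 1079²=1164241, 165·84²=1164240, difference 1.

1079 84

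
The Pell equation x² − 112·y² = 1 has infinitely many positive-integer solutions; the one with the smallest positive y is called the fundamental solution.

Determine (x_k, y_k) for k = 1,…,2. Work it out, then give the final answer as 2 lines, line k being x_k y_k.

127 12
32257 3048

√112 → a₀=10, period (1,1,2,1,1,20); ℓ=6 even so k=5
step 0: (10, 1)  from 10·(1,0) + (0,1)
…
step 4: (74, 7)  from 1·(53,5) + (21,2)
step 5: (127, 12)  from 1·(74,7) + (53,5)
→ (127, 12).  Check: 127²=16129, 112·12²=16128, difference 1.
n=2: (127,12)∘(127,12) = (127·127+112·12·12, 127·12+12·127) = (32257,3048)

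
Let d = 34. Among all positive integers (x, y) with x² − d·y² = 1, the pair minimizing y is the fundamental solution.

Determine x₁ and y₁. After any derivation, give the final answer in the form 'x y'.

√34 = [5; 1,4,1,10, …], period ℓ=4 (even) → k=3
k=0  a_k=5  p_k/q_k = 5/1
k=1  a_k=1  p_k/q_k = 6/1
k=2  a_k=4  p_k/q_k = 29/5
k=3  a_k=1  p_k/q_k = 35/6
(x₁, y₁) = (35, 6);  35² − 34·6² = 1 ✓

35 6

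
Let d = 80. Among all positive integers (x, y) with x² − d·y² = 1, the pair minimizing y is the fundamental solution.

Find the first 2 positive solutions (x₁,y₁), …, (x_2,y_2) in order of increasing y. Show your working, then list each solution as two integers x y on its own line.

√80 → a₀=8, period (1,16); ℓ=2 even so k=1
a_0=8:  p_0=8·1+0=8,  q_0=8·0+1=1
a_1=1:  p_1=1·8+1=9,  q_1=1·1+0=1
(x₁, y₁) = (9, 1);  9² − 80·1² = 1 ✓
k=2:  x_2 = 9·9+80·1·1 = 161,  y_2 = 9·1+1·9 = 18

9 1
161 18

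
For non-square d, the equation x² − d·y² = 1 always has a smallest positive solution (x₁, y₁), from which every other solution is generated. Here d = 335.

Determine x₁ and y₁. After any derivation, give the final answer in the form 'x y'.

√335 → a₀=18, period (3,3,3,36); ℓ=4 even so k=3
k=0  a_k=18  p_k/q_k = 18/1
…
k=2  a_k=3  p_k/q_k = 183/10
k=3  a_k=3  p_k/q_k = 604/33
→ (604, 33).  Check: 604²=364816, 335·33²=364815, difference 1.

604 33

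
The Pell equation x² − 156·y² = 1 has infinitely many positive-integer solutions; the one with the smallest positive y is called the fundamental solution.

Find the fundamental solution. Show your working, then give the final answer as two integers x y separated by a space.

25 2

√156 = [12; 2,24, …], period ℓ=2 (even) → k=1
step 0: (12, 1)  from 12·(1,0) + (0,1)
step 1: (25, 2)  from 2·(12,1) + (1,0)
fundamental: x₁=25, y₁=2  (since 625 − 156·4 = 1)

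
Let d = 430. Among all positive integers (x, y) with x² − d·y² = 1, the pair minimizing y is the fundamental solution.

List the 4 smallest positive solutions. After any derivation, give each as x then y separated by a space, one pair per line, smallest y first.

√430 = [20; 1,2,1,3,1,…,2,1,40, …], period ℓ=14 (even) → k=13
i=0: a=20 ⇒ p=20, q=1
i=1: a=1 ⇒ p=21, q=1
…
i=3: a=1 ⇒ p=83, q=4
…
i=12: a=2 ⇒ p=2107880, q=101651
i=13: a=1 ⇒ p=2862251, q=138030
(x₁, y₁) = (2862251, 138030);  2862251² − 430·138030² = 1 ✓
(x_2, y_2) = (2862251·2862251 + 430·138030·138030, 2862251·138030 + 138030·2862251) = (16384961574001, 790153011060)
(x_3, y_3) = (2862251·16384961574001 + 430·138030·790153011060, 2862251·790153011060 + 138030·16384961574001) = (93795745300289010251, 4523232492118854090)
(x_4, y_4) = (2862251·93795745300289010251 + 430·138030·4523232492118854090, 2862251·4523232492118854090 + 138030·93795745300289010251) = (536933931562978654798296001, 25893253447598574322902120)

2862251 138030
16384961574001 790153011060
93795745300289010251 4523232492118854090
536933931562978654798296001 25893253447598574322902120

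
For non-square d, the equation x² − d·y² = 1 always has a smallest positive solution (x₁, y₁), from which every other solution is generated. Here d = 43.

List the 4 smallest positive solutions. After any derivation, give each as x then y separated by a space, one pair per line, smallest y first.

3482 531
24248647 3697884
168867574226 25752063645
1175993762661217 179337367525896

[6; 1,1,3,1,5,1,3,1,1,12] for √43; ℓ=10 ⇒ convergent index 9
k=0  a_k=6  p_k/q_k = 6/1
…
k=2  a_k=1  p_k/q_k = 13/2
…
k=6  a_k=1  p_k/q_k = 400/61
…
k=8  a_k=1  p_k/q_k = 1941/296
k=9  a_k=1  p_k/q_k = 3482/531
(x₁, y₁) = (3482, 531);  3482² − 43·531² = 1 ✓
n=2: (3482,531)∘(3482,531) = (3482·3482+43·531·531, 3482·531+531·3482) = (24248647,3697884)
n=3: (24248647,3697884)∘(3482,531) = (3482·24248647+43·531·3697884, 3482·3697884+531·24248647) = (168867574226,25752063645)
n=4: (168867574226,25752063645)∘(3482,531) = (3482·168867574226+43·531·25752063645, 3482·25752063645+531·168867574226) = (1175993762661217,179337367525896)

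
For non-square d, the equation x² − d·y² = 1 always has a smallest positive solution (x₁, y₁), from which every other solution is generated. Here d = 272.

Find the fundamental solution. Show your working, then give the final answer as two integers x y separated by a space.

33 2

√272 = [16; 2,32, …], period ℓ=2 (even) → k=1
step 0: (16, 1)  from 16·(1,0) + (0,1)
step 1: (33, 2)  from 2·(16,1) + (1,0)
→ (33, 2).  Check: 33²=1089, 272·2²=1088, difference 1.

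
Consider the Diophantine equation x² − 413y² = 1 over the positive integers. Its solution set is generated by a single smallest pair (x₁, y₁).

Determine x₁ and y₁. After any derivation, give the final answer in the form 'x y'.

113399 5580

d=413: √d = [20; 3,9,1,4,1,9,3,40] (ℓ=8, even), read p_7/q_7
step 0: (20, 1)  from 20·(1,0) + (0,1)
…
step 2: (569, 28)  from 9·(61,3) + (20,1)
step 3: (630, 31)  from 1·(569,28) + (61,3)
step 4: (3089, 152)  from 4·(630,31) + (569,28)
…
step 6: (36560, 1799)  from 9·(3719,183) + (3089,152)
step 7: (113399, 5580)  from 3·(36560,1799) + (3719,183)
(x₁, y₁) = (113399, 5580);  113399² − 413·5580² = 1 ✓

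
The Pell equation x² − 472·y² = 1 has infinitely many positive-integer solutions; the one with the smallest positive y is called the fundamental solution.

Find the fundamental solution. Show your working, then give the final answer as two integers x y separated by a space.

√472 → a₀=21, period (1,2,1,1,1,…,2,1,42); ℓ=14 even so k=13
i=0: a=21 ⇒ p=21, q=1
i=1: a=1 ⇒ p=22, q=1
…
i=4: a=1 ⇒ p=152, q=7
i=5: a=1 ⇒ p=239, q=11
i=6: a=4 ⇒ p=1108, q=51
i=7: a=5 ⇒ p=5779, q=266
i=8: a=4 ⇒ p=24224, q=1115
i=9: a=1 ⇒ p=30003, q=1381
i=10: a=1 ⇒ p=54227, q=2496
i=11: a=1 ⇒ p=84230, q=3877
i=12: a=2 ⇒ p=222687, q=10250
i=13: a=1 ⇒ p=306917, q=14127
fundamental: x₁=306917, y₁=14127  (since 94198044889 − 472·199572129 = 1)

306917 14127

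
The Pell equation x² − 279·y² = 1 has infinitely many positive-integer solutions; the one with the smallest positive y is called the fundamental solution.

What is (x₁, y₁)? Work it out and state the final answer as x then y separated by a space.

√279 = [16; 1,2,2,1,2,2,1,32, …], period ℓ=8 (even) → k=7
i=0: a=16 ⇒ p=16, q=1
i=1: a=1 ⇒ p=17, q=1
i=2: a=2 ⇒ p=50, q=3
i=3: a=2 ⇒ p=117, q=7
i=4: a=1 ⇒ p=167, q=10
…
i=6: a=2 ⇒ p=1069, q=64
i=7: a=1 ⇒ p=1520, q=91
(x₁, y₁) = (1520, 91);  1520² − 279·91² = 1 ✓

1520 91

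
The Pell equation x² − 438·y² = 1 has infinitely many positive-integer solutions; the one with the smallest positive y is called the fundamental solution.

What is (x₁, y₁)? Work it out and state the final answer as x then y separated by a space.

293 14

√438 → a₀=20, period (1,12,1,40); ℓ=4 even so k=3
i=0: a=20 ⇒ p=20, q=1
…
i=2: a=12 ⇒ p=272, q=13
i=3: a=1 ⇒ p=293, q=14
(x₁, y₁) = (293, 14);  293² − 438·14² = 1 ✓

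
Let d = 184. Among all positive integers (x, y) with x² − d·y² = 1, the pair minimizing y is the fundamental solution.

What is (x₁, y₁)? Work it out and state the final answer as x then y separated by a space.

24335 1794

√184 = [13; 1,1,3,2,1,2,1,2,3,1,1,26, …], period ℓ=12 (even) → k=11
step 0: (13, 1)  from 13·(1,0) + (0,1)
step 1: (14, 1)  from 1·(13,1) + (1,0)
…
step 7: (1153, 85)  from 1·(841,62) + (312,23)
…
step 10: (13741, 1013)  from 1·(10594,781) + (3147,232)
step 11: (24335, 1794)  from 1·(13741,1013) + (10594,781)
fundamental: x₁=24335, y₁=1794  (since 592192225 − 184·3218436 = 1)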